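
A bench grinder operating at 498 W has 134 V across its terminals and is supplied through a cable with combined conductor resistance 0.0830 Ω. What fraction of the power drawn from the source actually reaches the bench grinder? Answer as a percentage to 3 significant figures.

I = P / V = 498 / 134 = 3.716 A through the cable.
P_line = I² R_line = (3.716)² × 0.0830 = 1.146 W
P_source = P_load + P_line = 498.0 + 1.146 = 499.1 W
η = P_load / P_source = 498.0 / 499.1 = 0.9977

99.8 %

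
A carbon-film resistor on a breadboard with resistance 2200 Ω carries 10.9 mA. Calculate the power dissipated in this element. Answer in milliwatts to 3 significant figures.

Current and resistance are given, so P = I²R is the direct form.
P = (0.01090 A)² × 2200 Ω = 0.2614 W

261 mW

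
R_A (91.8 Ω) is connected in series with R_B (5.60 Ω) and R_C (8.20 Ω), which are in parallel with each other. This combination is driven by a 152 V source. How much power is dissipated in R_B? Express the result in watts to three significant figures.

Collapse R_B‖R_C to a single equivalent, reducing the network to two series elements.
R_p = (5.60×8.20)/(5.60+8.20) = 3.328 Ω
R_total = 91.8 + 3.328 = 95.13 Ω
I = V / R_total = 152 / 95.13 = 1.598 A
Voltage across the parallel pair: V_p = I × R_p = 1.598 × 3.328 = 5.317 V
R_B sees V_p directly, so P = V_p² / R_B.
P_R_B = (5.317)² / 5.60 = 5.048 W

5.05 W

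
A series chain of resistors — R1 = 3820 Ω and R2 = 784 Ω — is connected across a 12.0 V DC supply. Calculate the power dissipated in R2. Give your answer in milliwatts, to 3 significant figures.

Since the resistors are in series they all carry the loop current I = V/R_total; the power in any one is I²R.
R_total = 3820 + 784 = 4604 Ω
I = V / R_total = 12.0 / 4604 = 0.002606 A
P_R2 = I² × R2 = (0.002606)² × 784 = 0.005326 W

5.33 mW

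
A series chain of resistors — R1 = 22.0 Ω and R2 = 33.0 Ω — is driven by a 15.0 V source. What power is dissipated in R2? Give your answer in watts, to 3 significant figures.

2.45 W

Since the resistors are in series they all carry the loop current I = V/R_total; the power in any one is I²R.
R_total = 22.0 + 33.0 = 55.00 Ω
I = V / R_total = 15.0 / 55.00 = 0.2727 A
P_R2 = I² × R2 = (0.2727)² × 33.0 = 2.455 W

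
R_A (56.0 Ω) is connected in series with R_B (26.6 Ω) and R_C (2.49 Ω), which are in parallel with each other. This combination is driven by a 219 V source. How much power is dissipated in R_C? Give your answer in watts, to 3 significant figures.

Collapse R_B‖R_C to a single equivalent, reducing the network to two series elements.
R_p = (26.6×2.49)/(26.6+2.49) = 2.277 Ω
R_total = 56.0 + 2.277 = 58.28 Ω
I = V / R_total = 219 / 58.28 = 3.758 A
Voltage across the parallel pair: V_p = I × R_p = 3.758 × 2.277 = 8.556 V
R_C sees V_p directly, so P = V_p² / R_C.
P_R_C = (8.556)² / 2.49 = 29.40 W

29.4 W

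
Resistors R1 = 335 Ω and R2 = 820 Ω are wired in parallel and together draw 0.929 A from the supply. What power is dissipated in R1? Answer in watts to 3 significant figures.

We need the common branch voltage; get it from I_total × R_eq, then P = V²/R for the branch.
1/R_eq = 1/335 + 1/820 ⇒ R_eq = 237.8 Ω
V = I_total × R_eq = 0.9290 × 237.8 = 220.9 V
P_R1 = V² / R1 = (220.9)² / 335 = 145.7 W

146 W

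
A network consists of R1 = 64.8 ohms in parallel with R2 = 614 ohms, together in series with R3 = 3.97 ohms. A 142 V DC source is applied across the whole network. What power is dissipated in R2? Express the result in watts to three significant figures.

28.8 W

First find R_p for the parallel pair, then treat R_p + R3 as a series loop.
R_p = (64.8×614)/(64.8+614) = 58.61 Ω
R_total = R_p + 3.97 = 58.61 + 3.97 = 62.58 Ω
I = V / R_total = 142 / 62.58 = 2.269 A
Voltage across the parallel pair: V_p = I × R_p = 2.269 × 58.61 = 133.0 V
Use P = V²/R for R2 with V = V_p.
P_R2 = (133.0)² / 614 = 28.81 W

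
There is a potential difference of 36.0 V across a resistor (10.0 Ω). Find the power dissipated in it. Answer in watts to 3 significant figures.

130 W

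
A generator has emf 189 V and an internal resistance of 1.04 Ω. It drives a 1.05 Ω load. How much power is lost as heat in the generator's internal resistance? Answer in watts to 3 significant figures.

The source's internal resistance is just another series element carrying I; its dissipation is I²r.
I = ε / (r + R) = 189 / (1.04 + 1.05) = 90.43 A
P_int = I² r = (90.43)² × 1.04 = 8505 W

8500 W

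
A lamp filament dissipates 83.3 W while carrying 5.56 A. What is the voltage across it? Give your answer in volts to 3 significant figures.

15.0 V

From P = V I = I²R = V²/R, with the two given quantities we get V = P / I.
V = 83.3 / 5.560 = 14.98 V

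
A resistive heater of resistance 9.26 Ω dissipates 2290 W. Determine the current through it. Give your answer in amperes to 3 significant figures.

Inverting the appropriate power form: I = √(P / R).
I = √(2290 / 9.26) = 15.73 A

15.7 A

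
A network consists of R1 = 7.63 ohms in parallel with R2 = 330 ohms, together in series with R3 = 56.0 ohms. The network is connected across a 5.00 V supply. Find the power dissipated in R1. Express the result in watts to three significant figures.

Collapse the R1‖R2 pair into one equivalent R_p; then R_p and R3 form a series string.
R_p = (7.63×330)/(7.63+330) = 7.458 Ω
R_total = R_p + 56.0 = 7.458 + 56.0 = 63.46 Ω
I = V / R_total = 5.00 / 63.46 = 0.07879 A
Voltage across the parallel pair: V_p = I × R_p = 0.07879 × 7.458 = 0.5876 V
R1 sits across V_p; its power is V_p²/R.
P_R1 = (0.5876)² / 7.63 = 0.04525 W

0.0453 W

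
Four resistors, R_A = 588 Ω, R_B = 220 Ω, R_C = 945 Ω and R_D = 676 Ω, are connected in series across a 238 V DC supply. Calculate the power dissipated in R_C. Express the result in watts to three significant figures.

Since the resistors are in series they all carry the loop current I = V/R_total; the power in any one is I²R.
R_total = 588 + 220 + 945 + 676 = 2429 Ω
I = V / R_total = 238 / 2429 = 0.09798 A
P_R_C = I² × R_C = (0.09798)² × 945 = 9.073 W

9.07 W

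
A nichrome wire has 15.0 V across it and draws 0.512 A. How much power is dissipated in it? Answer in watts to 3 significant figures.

With V and I both given, power follows immediately from P = V I.
P = 15.0 V × 0.5120 A = 7.680 W

7.68 W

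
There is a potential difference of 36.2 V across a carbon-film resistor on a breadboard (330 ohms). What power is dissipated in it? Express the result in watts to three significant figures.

V and R are stated; P = V²/R avoids computing the current.
P = (36.2 V)² / 330 Ω = 3.971 W

3.97 W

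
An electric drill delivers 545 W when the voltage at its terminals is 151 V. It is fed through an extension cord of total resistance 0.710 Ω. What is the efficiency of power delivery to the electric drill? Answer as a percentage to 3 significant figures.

I = P / V = 545 / 151 = 3.609 A through the extension cord.
P_line = I² R_line = (3.609)² × 0.710 = 9.249 W
P_source = P_load + P_line = 545.0 + 9.249 = 554.2 W
η = P_load / P_source = 545.0 / 554.2 = 0.9833

98.3 %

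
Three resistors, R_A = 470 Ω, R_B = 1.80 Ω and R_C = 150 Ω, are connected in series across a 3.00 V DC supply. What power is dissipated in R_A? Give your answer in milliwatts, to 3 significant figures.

10.9 mW

In a series string the same current flows through every resistor — find that current, then P = I²R for the one we want.
R_total = 470 + 1.80 + 150 = 621.8 Ω
I = V / R_total = 3.00 / 621.8 = 0.004825 A
P_R_A = I² × R_A = (0.004825)² × 470 = 0.01094 W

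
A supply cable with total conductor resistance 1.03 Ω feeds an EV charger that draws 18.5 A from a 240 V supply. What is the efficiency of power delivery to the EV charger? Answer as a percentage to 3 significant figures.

92.1 %

The supply cable carries the full 18.5 A.
P_line = I² R_line = (18.50)² × 1.03 = 352.5 W
P_source = V I = 240 × 18.50 = 4440 W; P_load = 4087 W
η = P_load / P_source = 4087 / 4440 = 0.9206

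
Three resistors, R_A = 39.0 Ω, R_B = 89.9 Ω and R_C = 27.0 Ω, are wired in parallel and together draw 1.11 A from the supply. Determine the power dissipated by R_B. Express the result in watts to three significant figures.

The branches share the same voltage, but only the total current is given — find V from the equivalent resistance first.
1/R_eq = 1/39.0 + 1/89.9 + 1/27.0 ⇒ R_eq = 13.55 Ω
V = I_total × R_eq = 1.110 × 13.55 = 15.04 V
P_R_B = V² / R_B = (15.04)² / 89.9 = 2.516 W

2.52 W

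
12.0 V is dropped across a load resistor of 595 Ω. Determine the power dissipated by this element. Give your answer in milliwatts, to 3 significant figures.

242 mW

With V across and R both known, P = V²/R gives the dissipation directly.
P = (12.0 V)² / 595 Ω = 0.2420 W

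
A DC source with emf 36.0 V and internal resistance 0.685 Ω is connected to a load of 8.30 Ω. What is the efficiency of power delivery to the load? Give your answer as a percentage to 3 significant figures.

92.4 %

Both r and R carry the same current, so the power split is just the resistance split: η = R/(R+r).
η = R / (R + r) = 8.30 / (8.30 + 0.685) = 0.9238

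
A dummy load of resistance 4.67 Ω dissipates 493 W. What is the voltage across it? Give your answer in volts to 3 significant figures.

48.0 V

The two known quantities fix the third via V = √(P R).
V = √(493 × 4.67) = 47.98 V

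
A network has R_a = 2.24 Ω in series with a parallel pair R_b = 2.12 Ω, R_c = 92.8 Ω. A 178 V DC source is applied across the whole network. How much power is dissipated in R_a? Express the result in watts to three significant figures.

Replace R_b and R_c with their parallel equivalent so the circuit becomes R_a in series with R_p.
R_p = (2.12×92.8)/(2.12+92.8) = 2.073 Ω
R_total = 2.24 + 2.073 = 4.313 Ω
I = V / R_total = 178 / 4.313 = 41.27 A
R_a is in the main series path, so its power is I²R_a.
P_R_a = (41.27)² × 2.24 = 3816 W

3820 W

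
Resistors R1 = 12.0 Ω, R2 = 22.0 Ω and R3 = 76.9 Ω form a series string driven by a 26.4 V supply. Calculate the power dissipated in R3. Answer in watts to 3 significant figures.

4.36 W

Every series element carries the same I. Get I from the total resistance, then P = I² × R3.
R_total = 12.0 + 22.0 + 76.9 = 110.9 Ω
I = V / R_total = 26.4 / 110.9 = 0.2381 A
P_R3 = I² × R3 = (0.2381)² × 76.9 = 4.358 W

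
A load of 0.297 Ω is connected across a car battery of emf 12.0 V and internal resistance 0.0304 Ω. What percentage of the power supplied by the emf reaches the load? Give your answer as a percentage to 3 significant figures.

90.7 %

η = P_load/(P_load+P_int) = I²R/(I²R+I²r) = R/(R+r) — the I² cancels for series elements.
η = R / (R + r) = 0.297 / (0.297 + 0.0304) = 0.9071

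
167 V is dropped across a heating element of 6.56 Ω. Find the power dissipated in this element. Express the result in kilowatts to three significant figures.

4.25 kW

We know the drop across the element and its resistance — P = V²/R, one step.
P = (167 V)² / 6.56 Ω = 4251 W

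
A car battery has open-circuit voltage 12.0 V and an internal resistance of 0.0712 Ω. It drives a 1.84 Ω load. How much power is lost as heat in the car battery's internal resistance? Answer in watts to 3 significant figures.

Internal loss is I²r, with I set by the total series resistance r+R.
I = ε / (r + R) = 12.0 / (0.0712 + 1.84) = 6.279 A
P_int = I² r = (6.279)² × 0.0712 = 2.807 W

2.81 W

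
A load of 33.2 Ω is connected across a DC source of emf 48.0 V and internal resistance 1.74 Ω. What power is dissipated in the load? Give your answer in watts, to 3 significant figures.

Load and internal resistance form a series loop — compute the loop current, then the load power via I²R.
I = ε / (r + R) = 48.0 / (1.74 + 33.2) = 1.374 A
P_load = I² R = (1.374)² × 33.2 = 62.66 W

62.7 W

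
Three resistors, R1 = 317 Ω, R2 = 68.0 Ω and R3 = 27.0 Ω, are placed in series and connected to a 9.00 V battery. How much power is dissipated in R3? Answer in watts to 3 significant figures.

0.0129 W

Since the resistors are in series they all carry the loop current I = V/R_total; the power in any one is I²R.
R_total = 317 + 68.0 + 27.0 = 412.0 Ω
I = V / R_total = 9.00 / 412.0 = 0.02184 A
P_R3 = I² × R3 = (0.02184)² × 27.0 = 0.01288 W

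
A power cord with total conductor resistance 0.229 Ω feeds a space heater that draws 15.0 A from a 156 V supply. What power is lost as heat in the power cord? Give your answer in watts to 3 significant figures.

The power cord is a series resistance carrying the load current; its dissipation is I²R_line.
The power cord carries the full 15.0 A.
P_line = I² R_line = (15.00)² × 0.229 = 51.52 W

51.5 W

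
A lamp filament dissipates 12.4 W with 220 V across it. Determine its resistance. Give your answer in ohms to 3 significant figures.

3900 Ω

Inverting the appropriate power form: R = V² / P.
R = (220)² / 12.4 = 3903 Ω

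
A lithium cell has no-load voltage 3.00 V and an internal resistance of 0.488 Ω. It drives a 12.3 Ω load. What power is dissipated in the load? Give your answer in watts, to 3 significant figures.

The internal resistance and the load are in series, so the same I flows through both; get I from ε/(r+R), then I²R for the load.
I = ε / (r + R) = 3.00 / (0.488 + 12.3) = 0.2346 A
P_load = I² R = (0.2346)² × 12.3 = 0.6769 W

0.677 W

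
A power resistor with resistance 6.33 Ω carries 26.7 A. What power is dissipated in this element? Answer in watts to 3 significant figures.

Knowing I and R, the power is just I²R — no need to find V first.
P = (26.70 A)² × 6.33 Ω = 4513 W

4510 W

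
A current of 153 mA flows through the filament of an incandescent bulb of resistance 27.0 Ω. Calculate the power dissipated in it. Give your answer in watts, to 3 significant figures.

0.632 W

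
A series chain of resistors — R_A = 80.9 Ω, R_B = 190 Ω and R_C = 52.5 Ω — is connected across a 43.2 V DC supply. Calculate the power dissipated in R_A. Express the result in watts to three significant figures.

1.44 W

The current is common to all series resistors; compute it, then apply P = I²R for the target.
R_total = 80.9 + 190 + 52.5 = 323.4 Ω
I = V / R_total = 43.2 / 323.4 = 0.1336 A
P_R_A = I² × R_A = (0.1336)² × 80.9 = 1.444 W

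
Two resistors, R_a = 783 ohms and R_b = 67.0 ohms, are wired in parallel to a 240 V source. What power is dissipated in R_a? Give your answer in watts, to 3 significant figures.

Every branch has 240 V across it, so for R_a the power is simply V²/R.
P_R_a = V² / R_a = (240)² / 783 Ω = 73.56 W

73.6 W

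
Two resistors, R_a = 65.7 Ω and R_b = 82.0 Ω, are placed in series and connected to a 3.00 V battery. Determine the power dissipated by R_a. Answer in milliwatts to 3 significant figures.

27.1 mW

Every series element carries the same I. Get I from the total resistance, then P = I² × R_a.
R_total = 65.7 + 82.0 = 147.7 Ω
I = V / R_total = 3.00 / 147.7 = 0.02031 A
P_R_a = I² × R_a = (0.02031)² × 65.7 = 0.02710 W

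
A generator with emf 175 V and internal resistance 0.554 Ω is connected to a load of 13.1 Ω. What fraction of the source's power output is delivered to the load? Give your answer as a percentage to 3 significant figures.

η = P_load/(P_load+P_int) = I²R/(I²R+I²r) = R/(R+r) — the I² cancels for series elements.
η = R / (R + r) = 13.1 / (13.1 + 0.554) = 0.9594

95.9 %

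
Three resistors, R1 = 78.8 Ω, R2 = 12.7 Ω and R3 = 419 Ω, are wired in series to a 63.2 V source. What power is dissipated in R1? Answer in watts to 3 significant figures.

1.21 W

The current is common to all series resistors; compute it, then apply P = I²R for the target.
R_total = 78.8 + 12.7 + 419 = 510.5 Ω
I = V / R_total = 63.2 / 510.5 = 0.1238 A
P_R1 = I² × R1 = (0.1238)² × 78.8 = 1.208 W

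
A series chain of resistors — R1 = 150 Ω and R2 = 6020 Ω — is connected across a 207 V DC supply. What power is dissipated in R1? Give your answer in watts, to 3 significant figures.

Series elements share the same current, so find I first, then use P = I²R.
R_total = 150 + 6020 = 6170 Ω
I = V / R_total = 207 / 6170 = 0.03355 A
P_R1 = I² × R1 = (0.03355)² × 150 = 0.1688 W

0.169 W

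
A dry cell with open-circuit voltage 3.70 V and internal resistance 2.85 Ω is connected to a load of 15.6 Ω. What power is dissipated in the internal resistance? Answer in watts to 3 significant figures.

0.115 W

The source's internal resistance is just another series element carrying I; its dissipation is I²r.
I = ε / (r + R) = 3.70 / (2.85 + 15.6) = 0.2005 A
P_int = I² r = (0.2005)² × 2.85 = 0.1146 W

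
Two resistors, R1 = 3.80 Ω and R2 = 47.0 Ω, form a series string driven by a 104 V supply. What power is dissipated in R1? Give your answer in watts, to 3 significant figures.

15.9 W

Every series element carries the same I. Get I from the total resistance, then P = I² × R1.
R_total = 3.80 + 47.0 = 50.80 Ω
I = V / R_total = 104 / 50.80 = 2.047 A
P_R1 = I² × R1 = (2.047)² × 3.80 = 15.93 W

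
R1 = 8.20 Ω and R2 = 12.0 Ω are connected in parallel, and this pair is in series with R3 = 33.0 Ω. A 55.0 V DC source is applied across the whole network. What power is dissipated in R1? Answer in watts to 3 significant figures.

Combine R1 and R2 into their parallel equivalent first, reducing the network to two series resistors.
R_p = (8.20×12.0)/(8.20+12.0) = 4.871 Ω
R_total = R_p + 33.0 = 4.871 + 33.0 = 37.87 Ω
I = V / R_total = 55.0 / 37.87 = 1.452 A
Voltage across the parallel pair: V_p = I × R_p = 1.452 × 4.871 = 7.075 V
R1 sits across V_p; its power is V_p²/R.
P_R1 = (7.075)² / 8.20 = 6.103 W

6.10 W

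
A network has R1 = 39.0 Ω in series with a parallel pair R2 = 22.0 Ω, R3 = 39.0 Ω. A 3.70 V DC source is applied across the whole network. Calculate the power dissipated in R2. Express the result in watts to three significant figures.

Collapse R2‖R3 to a single equivalent, reducing the network to two series elements.
R_p = (22.0×39.0)/(22.0+39.0) = 14.07 Ω
R_total = 39.0 + 14.07 = 53.07 Ω
I = V / R_total = 3.70 / 53.07 = 0.06973 A
Voltage across the parallel pair: V_p = I × R_p = 0.06973 × 14.07 = 0.9807 V
R2 sees V_p directly, so P = V_p² / R2.
P_R2 = (0.9807)² / 22.0 = 0.04372 W

0.0437 W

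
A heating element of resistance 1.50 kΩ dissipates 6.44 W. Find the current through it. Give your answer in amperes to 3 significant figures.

0.0655 A

Rearranging the power relation for the two known quantities gives I = √(P / R).
I = √(6.44 / 1500) = 0.06552 A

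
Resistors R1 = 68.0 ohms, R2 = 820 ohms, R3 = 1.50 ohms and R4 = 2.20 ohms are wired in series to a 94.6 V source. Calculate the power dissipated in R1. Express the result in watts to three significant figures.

The current is common to all series resistors; compute it, then apply P = I²R for the target.
R_total = 68.0 + 820 + 1.50 + 2.20 = 891.7 Ω
I = V / R_total = 94.6 / 891.7 = 0.1061 A
P_R1 = I² × R1 = (0.1061)² × 68.0 = 0.7653 W

0.765 W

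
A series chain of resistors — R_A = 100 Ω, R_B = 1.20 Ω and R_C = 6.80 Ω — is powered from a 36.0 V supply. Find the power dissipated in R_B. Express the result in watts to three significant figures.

Series elements share the same current, so find I first, then use P = I²R.
R_total = 100 + 1.20 + 6.80 = 108.0 Ω
I = V / R_total = 36.0 / 108.0 = 0.3333 A
P_R_B = I² × R_B = (0.3333)² × 1.20 = 0.1333 W

0.133 W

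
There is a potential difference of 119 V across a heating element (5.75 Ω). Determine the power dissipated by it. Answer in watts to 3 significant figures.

2460 W

We know the drop across the element and its resistance — P = V²/R, one step.
P = (119 V)² / 5.75 Ω = 2463 W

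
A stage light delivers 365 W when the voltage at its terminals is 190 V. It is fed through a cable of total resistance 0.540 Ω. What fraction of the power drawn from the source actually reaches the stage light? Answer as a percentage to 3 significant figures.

I = P / V = 365 / 190 = 1.921 A through the cable.
P_line = I² R_line = (1.921)² × 0.540 = 1.993 W
P_source = P_load + P_line = 365.0 + 1.993 = 367.0 W
η = P_load / P_source = 365.0 / 367.0 = 0.9946

99.5 %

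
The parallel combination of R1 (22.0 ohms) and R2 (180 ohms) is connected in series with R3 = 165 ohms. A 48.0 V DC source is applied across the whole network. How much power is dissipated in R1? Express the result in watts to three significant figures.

Collapse the R1‖R2 pair into one equivalent R_p; then R_p and R3 form a series string.
R_p = (22.0×180)/(22.0+180) = 19.60 Ω
R_total = R_p + 165 = 19.60 + 165 = 184.6 Ω
I = V / R_total = 48.0 / 184.6 = 0.2600 A
Voltage across the parallel pair: V_p = I × R_p = 0.2600 × 19.60 = 5.097 V
R1 has V_p across it, so P = V_p²/R1.
P_R1 = (5.097)² / 22.0 = 1.181 W

1.18 W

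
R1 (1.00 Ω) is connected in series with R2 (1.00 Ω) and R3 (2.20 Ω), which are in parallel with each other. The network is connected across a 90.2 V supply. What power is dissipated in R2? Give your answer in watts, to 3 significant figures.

1350 W

Collapse R2‖R3 to a single equivalent, reducing the network to two series elements.
R_p = (1.00×2.20)/(1.00+2.20) = 0.6875 Ω
R_total = 1.00 + 0.6875 = 1.688 Ω
I = V / R_total = 90.2 / 1.688 = 53.45 A
Voltage across the parallel pair: V_p = I × R_p = 53.45 × 0.6875 = 36.75 V
With V_p across R2, its power is V_p²/R2.
P_R2 = (36.75)² / 1.00 = 1350 W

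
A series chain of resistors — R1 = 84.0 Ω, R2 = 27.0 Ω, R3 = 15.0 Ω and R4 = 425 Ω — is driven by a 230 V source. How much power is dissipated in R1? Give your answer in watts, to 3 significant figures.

14.6 W

Series elements share the same current, so find I first, then use P = I²R.
R_total = 84.0 + 27.0 + 15.0 + 425 = 551.0 Ω
I = V / R_total = 230 / 551.0 = 0.4174 A
P_R1 = I² × R1 = (0.4174)² × 84.0 = 14.64 W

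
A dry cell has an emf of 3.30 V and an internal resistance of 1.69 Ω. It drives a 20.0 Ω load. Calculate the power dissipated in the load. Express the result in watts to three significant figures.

0.463 W

Load and internal resistance form a series loop — compute the loop current, then the load power via I²R.
I = ε / (r + R) = 3.30 / (1.69 + 20.0) = 0.1521 A
P_load = I² R = (0.1521)² × 20.0 = 0.4630 W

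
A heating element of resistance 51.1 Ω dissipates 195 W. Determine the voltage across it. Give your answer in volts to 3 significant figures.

From P = V I = I²R = V²/R, with the two given quantities we get V = √(P R).
V = √(195 × 51.1) = 99.82 V

99.8 V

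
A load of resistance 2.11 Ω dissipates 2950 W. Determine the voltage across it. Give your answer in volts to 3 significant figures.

78.9 V

From P = V I = I²R = V²/R, with the two given quantities we get V = √(P R).
V = √(2950 × 2.11) = 78.90 V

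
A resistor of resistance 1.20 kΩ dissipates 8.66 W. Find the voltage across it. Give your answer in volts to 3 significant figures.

The two known quantities fix the third via V = √(P R).
V = √(8.66 × 1200) = 101.9 V

102 V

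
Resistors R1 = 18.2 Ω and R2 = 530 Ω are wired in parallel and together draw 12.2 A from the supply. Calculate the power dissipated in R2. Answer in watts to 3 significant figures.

86.9 W

We need the common branch voltage; get it from I_total × R_eq, then P = V²/R for the branch.
1/R_eq = 1/18.2 + 1/530 ⇒ R_eq = 17.60 Ω
V = I_total × R_eq = 12.20 × 17.60 = 214.7 V
P_R2 = V² / R2 = (214.7)² / 530 = 86.95 W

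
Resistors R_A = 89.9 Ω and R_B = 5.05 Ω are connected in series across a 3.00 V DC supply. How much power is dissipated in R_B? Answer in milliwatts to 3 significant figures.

The current is common to all series resistors; compute it, then apply P = I²R for the target.
R_total = 89.9 + 5.05 = 94.95 Ω
I = V / R_total = 3.00 / 94.95 = 0.03160 A
P_R_B = I² × R_B = (0.03160)² × 5.05 = 0.005041 W

5.04 mW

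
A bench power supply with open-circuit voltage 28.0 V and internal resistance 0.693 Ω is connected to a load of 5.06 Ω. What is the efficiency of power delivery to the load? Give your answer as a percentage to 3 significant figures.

88.0 %

The source delivers εI, of which I²R reaches the load and I²r is lost; since I is common, η = R/(R+r).
η = R / (R + r) = 5.06 / (5.06 + 0.693) = 0.8795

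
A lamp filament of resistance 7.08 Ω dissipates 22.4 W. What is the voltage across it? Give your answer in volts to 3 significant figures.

The two known quantities fix the third via V = √(P R).
V = √(22.4 × 7.08) = 12.59 V

12.6 V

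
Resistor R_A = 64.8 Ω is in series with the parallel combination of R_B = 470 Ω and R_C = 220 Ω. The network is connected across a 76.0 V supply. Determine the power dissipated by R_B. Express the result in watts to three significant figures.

5.99 W

First combine the parallel branches into one equivalent R_p, then R_A + R_p is a series pair.
R_p = (470×220)/(470+220) = 149.9 Ω
R_total = 64.8 + 149.9 = 214.7 Ω
I = V / R_total = 76.0 / 214.7 = 0.3541 A
Voltage across the parallel pair: V_p = I × R_p = 0.3541 × 149.9 = 53.06 V
With V_p across R_B, its power is V_p²/R_B.
P_R_B = (53.06)² / 470 = 5.989 W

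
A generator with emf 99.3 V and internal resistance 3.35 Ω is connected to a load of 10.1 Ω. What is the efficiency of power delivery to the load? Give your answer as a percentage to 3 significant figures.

η = P_load/(P_load+P_int) = I²R/(I²R+I²r) = R/(R+r) — the I² cancels for series elements.
η = R / (R + r) = 10.1 / (10.1 + 3.35) = 0.7509

75.1 %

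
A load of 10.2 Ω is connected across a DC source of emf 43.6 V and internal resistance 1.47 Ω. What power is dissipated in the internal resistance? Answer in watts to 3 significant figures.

r is in series with the load, so it carries the full circuit current — the loss in it is I²r.
I = ε / (r + R) = 43.6 / (1.47 + 10.2) = 3.736 A
P_int = I² r = (3.736)² × 1.47 = 20.52 W

20.5 W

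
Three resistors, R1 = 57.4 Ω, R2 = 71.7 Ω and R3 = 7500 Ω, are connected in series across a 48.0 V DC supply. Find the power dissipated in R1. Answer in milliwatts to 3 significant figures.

2.27 mW

Series elements share the same current, so find I first, then use P = I²R.
R_total = 57.4 + 71.7 + 7500 = 7629 Ω
I = V / R_total = 48.0 / 7629 = 0.006292 A
P_R1 = I² × R1 = (0.006292)² × 57.4 = 0.002272 W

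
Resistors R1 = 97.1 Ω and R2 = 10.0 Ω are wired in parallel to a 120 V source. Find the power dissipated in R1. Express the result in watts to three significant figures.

148 W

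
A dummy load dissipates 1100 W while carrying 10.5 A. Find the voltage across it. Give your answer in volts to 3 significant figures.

The two known quantities fix the third via V = P / I.
V = 1100 / 10.50 = 104.8 V

105 V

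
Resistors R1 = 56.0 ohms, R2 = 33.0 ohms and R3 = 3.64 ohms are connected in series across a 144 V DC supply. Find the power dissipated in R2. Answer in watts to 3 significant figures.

Every series element carries the same I. Get I from the total resistance, then P = I² × R2.
R_total = 56.0 + 33.0 + 3.64 = 92.64 Ω
I = V / R_total = 144 / 92.64 = 1.554 A
P_R2 = I² × R2 = (1.554)² × 33.0 = 79.73 W

79.7 W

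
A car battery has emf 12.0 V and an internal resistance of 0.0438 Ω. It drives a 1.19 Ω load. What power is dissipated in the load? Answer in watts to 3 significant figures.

Load and internal resistance form a series loop — compute the loop current, then the load power via I²R.
I = ε / (r + R) = 12.0 / (0.0438 + 1.19) = 9.726 A
P_load = I² R = (9.726)² × 1.19 = 112.6 W

113 W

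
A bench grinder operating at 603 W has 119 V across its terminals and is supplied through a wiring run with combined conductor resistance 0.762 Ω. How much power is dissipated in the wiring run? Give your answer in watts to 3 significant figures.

The wiring run and load are in series, so the same current flows in both; the loss is I²R_line.
I = P / V = 603 / 119 = 5.067 A through the wiring run.
P_line = I² R_line = (5.067)² × 0.762 = 19.57 W

19.6 W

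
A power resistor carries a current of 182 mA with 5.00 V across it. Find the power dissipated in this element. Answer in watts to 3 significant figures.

Since both terminal voltage and current are stated, P = V I gives the power in one step.
P = 5.00 V × 0.1820 A = 0.9100 W

0.910 W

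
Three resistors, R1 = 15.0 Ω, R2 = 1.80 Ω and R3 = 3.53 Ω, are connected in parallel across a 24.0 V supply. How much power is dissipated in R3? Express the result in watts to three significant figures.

Each parallel branch sees the full supply voltage, so P = V²/R applies directly to the target branch.
P_R3 = V² / R3 = (24.0)² / 3.53 Ω = 163.2 W

163 W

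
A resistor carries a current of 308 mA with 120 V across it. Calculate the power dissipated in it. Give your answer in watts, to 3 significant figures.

37.0 W

V and I are known directly — P = V I, no intermediate step needed.
P = 120 V × 0.3080 A = 36.96 W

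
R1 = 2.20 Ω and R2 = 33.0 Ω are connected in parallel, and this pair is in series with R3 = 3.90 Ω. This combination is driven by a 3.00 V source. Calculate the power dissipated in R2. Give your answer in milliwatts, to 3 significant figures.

Reduce the parallel combination to a single R_p; the circuit then becomes R_p in series with the remaining resistor.
R_p = (2.20×33.0)/(2.20+33.0) = 2.062 Ω
R_total = R_p + 3.90 = 2.062 + 3.90 = 5.963 Ω
I = V / R_total = 3.00 / 5.963 = 0.5031 A
Voltage across the parallel pair: V_p = I × R_p = 0.5031 × 2.062 = 1.038 V
R2 has V_p across it, so P = V_p²/R2.
P_R2 = (1.038)² / 33.0 = 0.03263 W

32.6 mW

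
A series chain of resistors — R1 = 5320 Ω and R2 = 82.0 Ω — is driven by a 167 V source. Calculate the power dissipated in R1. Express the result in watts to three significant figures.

The current is common to all series resistors; compute it, then apply P = I²R for the target.
R_total = 5320 + 82.0 = 5402 Ω
I = V / R_total = 167 / 5402 = 0.03091 A
P_R1 = I² × R1 = (0.03091)² × 5320 = 5.084 W

5.08 W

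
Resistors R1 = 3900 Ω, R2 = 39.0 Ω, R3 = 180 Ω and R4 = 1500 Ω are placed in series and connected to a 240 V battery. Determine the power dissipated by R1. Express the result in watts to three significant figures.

Series elements share the same current, so find I first, then use P = I²R.
R_total = 3900 + 39.0 + 180 + 1500 = 5619 Ω
I = V / R_total = 240 / 5619 = 0.04271 A
P_R1 = I² × R1 = (0.04271)² × 3900 = 7.115 W

7.11 W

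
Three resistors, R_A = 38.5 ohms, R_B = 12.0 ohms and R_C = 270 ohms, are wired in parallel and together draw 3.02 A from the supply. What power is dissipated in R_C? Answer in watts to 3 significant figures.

2.64 W

Only the total current is stated, so first find the parallel equivalent to get the voltage across the combination.
1/R_eq = 1/38.5 + 1/12.0 + 1/270 ⇒ R_eq = 8.849 Ω
V = I_total × R_eq = 3.020 × 8.849 = 26.72 V
P_R_C = V² / R_C = (26.72)² / 270 = 2.645 W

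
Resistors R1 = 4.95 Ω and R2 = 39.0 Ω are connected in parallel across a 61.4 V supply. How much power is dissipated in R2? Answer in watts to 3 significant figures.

96.7 W

The supply voltage appears across each parallel branch — just use P = V²/R2.
P_R2 = V² / R2 = (61.4)² / 39.0 Ω = 96.67 W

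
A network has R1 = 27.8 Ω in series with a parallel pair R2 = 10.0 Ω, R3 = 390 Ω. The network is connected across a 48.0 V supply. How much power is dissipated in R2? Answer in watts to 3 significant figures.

Collapse R2‖R3 to a single equivalent, reducing the network to two series elements.
R_p = (10.0×390)/(10.0+390) = 9.750 Ω
R_total = 27.8 + 9.750 = 37.55 Ω
I = V / R_total = 48.0 / 37.55 = 1.278 A
Voltage across the parallel pair: V_p = I × R_p = 1.278 × 9.750 = 12.46 V
R2 is across V_p, so use P = V²/R for that branch.
P_R2 = (12.46)² / 10.0 = 15.53 W

15.5 W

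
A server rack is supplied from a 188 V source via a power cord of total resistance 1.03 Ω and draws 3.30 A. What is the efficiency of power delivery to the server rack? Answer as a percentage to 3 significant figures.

98.2 %

The power cord carries the full 3.30 A.
P_line = I² R_line = (3.300)² × 1.03 = 11.22 W
P_source = V I = 188 × 3.300 = 620.4 W; P_load = 609.2 W
η = P_load / P_source = 609.2 / 620.4 = 0.9819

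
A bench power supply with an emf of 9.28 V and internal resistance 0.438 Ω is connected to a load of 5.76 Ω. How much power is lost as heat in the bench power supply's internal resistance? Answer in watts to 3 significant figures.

The source's internal resistance is just another series element carrying I; its dissipation is I²r.
I = ε / (r + R) = 9.28 / (0.438 + 5.76) = 1.497 A
P_int = I² r = (1.497)² × 0.438 = 0.9819 W

0.982 W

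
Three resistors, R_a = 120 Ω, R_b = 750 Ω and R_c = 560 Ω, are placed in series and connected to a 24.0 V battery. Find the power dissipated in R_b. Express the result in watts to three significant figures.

Since the resistors are in series they all carry the loop current I = V/R_total; the power in any one is I²R.
R_total = 120 + 750 + 560 = 1430 Ω
I = V / R_total = 24.0 / 1430 = 0.01678 A
P_R_b = I² × R_b = (0.01678)² × 750 = 0.2113 W

0.211 W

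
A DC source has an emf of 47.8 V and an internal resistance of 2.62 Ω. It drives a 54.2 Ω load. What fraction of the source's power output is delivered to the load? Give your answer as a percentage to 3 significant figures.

Both r and R carry the same current, so the power split is just the resistance split: η = R/(R+r).
η = R / (R + r) = 54.2 / (54.2 + 2.62) = 0.9539

95.4 %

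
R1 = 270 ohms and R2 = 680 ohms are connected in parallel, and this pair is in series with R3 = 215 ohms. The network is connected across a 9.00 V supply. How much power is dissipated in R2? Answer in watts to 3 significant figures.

0.0267 W

First find R_p for the parallel pair, then treat R_p + R3 as a series loop.
R_p = (270×680)/(270+680) = 193.3 Ω
R_total = R_p + 215 = 193.3 + 215 = 408.3 Ω
I = V / R_total = 9.00 / 408.3 = 0.02204 A
Voltage across the parallel pair: V_p = I × R_p = 0.02204 × 193.3 = 4.260 V
Use P = V²/R for R2 with V = V_p.
P_R2 = (4.260)² / 680 = 0.02669 W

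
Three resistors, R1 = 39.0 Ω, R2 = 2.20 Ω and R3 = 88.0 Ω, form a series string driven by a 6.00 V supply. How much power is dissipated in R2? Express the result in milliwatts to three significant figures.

4.74 mW

The current is common to all series resistors; compute it, then apply P = I²R for the target.
R_total = 39.0 + 2.20 + 88.0 = 129.2 Ω
I = V / R_total = 6.00 / 129.2 = 0.04644 A
P_R2 = I² × R2 = (0.04644)² × 2.20 = 0.004745 W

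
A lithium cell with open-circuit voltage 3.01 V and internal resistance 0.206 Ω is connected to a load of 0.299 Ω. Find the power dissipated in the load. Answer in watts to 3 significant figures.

10.6 W

The internal resistance and the load are in series, so the same I flows through both; get I from ε/(r+R), then I²R for the load.
I = ε / (r + R) = 3.01 / (0.206 + 0.299) = 5.960 A
P_load = I² R = (5.960)² × 0.299 = 10.62 W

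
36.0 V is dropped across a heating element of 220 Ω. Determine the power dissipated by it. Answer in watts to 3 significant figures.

V and R are stated; P = V²/R avoids computing the current.
P = (36.0 V)² / 220 Ω = 5.891 W

5.89 W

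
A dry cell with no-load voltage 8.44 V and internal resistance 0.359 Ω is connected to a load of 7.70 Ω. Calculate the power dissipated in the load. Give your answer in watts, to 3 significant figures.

8.45 W

Find the circuit current first, then P = I²R for the load (series elements share I).
I = ε / (r + R) = 8.44 / (0.359 + 7.70) = 1.047 A
P_load = I² R = (1.047)² × 7.70 = 8.445 W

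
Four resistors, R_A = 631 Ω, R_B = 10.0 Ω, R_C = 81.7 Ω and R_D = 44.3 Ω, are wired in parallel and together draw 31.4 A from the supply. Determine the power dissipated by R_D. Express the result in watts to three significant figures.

1200 W

The branches share the same voltage, but only the total current is given — find V from the equivalent resistance first.
1/R_eq = 1/631 + 1/10.0 + 1/81.7 + 1/44.3 ⇒ R_eq = 7.331 Ω
V = I_total × R_eq = 31.40 × 7.331 = 230.2 V
P_R_D = V² / R_D = (230.2)² / 44.3 = 1196 W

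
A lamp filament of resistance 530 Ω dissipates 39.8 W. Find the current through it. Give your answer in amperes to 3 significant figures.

0.274 A

The two known quantities fix the third via I = √(P / R).
I = √(39.8 / 530) = 0.2740 A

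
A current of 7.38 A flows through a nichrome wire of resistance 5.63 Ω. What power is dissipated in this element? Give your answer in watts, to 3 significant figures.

Current and resistance are given, so P = I²R is the direct form.
P = (7.380 A)² × 5.63 Ω = 306.6 W

307 W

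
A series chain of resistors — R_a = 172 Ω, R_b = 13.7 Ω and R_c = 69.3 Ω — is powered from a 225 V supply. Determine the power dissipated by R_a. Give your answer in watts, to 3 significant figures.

134 W

In a series string the same current flows through every resistor — find that current, then P = I²R for the one we want.
R_total = 172 + 13.7 + 69.3 = 255.0 Ω
I = V / R_total = 225 / 255.0 = 0.8824 A
P_R_a = I² × R_a = (0.8824)² × 172 = 133.9 W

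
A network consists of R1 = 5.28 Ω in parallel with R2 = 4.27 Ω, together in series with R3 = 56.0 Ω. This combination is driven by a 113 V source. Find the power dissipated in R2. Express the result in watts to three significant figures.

4.89 W

Combine R1 and R2 into their parallel equivalent first, reducing the network to two series resistors.
R_p = (5.28×4.27)/(5.28+4.27) = 2.361 Ω
R_total = R_p + 56.0 = 2.361 + 56.0 = 58.36 Ω
I = V / R_total = 113 / 58.36 = 1.936 A
Voltage across the parallel pair: V_p = I × R_p = 1.936 × 2.361 = 4.571 V
Use P = V²/R for R2 with V = V_p.
P_R2 = (4.571)² / 4.27 = 4.893 W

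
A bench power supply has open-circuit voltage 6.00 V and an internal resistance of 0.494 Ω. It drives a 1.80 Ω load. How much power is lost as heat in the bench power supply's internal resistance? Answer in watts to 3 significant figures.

3.38 W

The internal resistance carries the same current as the load; P_int = I²r.
I = ε / (r + R) = 6.00 / (0.494 + 1.80) = 2.616 A
P_int = I² r = (2.616)² × 0.494 = 3.379 W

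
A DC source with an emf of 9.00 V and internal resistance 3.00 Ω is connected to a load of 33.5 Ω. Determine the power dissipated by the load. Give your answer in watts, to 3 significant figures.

Load and internal resistance form a series loop — compute the loop current, then the load power via I²R.
I = ε / (r + R) = 9.00 / (3.00 + 33.5) = 0.2466 A
P_load = I² R = (0.2466)² × 33.5 = 2.037 W

2.04 W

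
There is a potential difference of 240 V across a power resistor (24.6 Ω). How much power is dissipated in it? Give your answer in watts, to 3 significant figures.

With V across and R both known, P = V²/R gives the dissipation directly.
P = (240 V)² / 24.6 Ω = 2341 W

2340 W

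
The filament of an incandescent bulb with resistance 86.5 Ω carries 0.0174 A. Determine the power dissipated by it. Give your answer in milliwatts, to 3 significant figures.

26.2 mW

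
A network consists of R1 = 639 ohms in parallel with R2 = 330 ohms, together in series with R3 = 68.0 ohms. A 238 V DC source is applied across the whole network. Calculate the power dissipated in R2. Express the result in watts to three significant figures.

99.6 W

First find R_p for the parallel pair, then treat R_p + R3 as a series loop.
R_p = (639×330)/(639+330) = 217.6 Ω
R_total = R_p + 68.0 = 217.6 + 68.0 = 285.6 Ω
I = V / R_total = 238 / 285.6 = 0.8333 A
Voltage across the parallel pair: V_p = I × R_p = 0.8333 × 217.6 = 181.3 V
R2 sits across V_p; its power is V_p²/R.
P_R2 = (181.3)² / 330 = 99.65 W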